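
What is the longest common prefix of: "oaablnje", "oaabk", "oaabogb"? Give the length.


Words: oaablnje, oaabk, oaabogb
  Position 0: all 'o' => match
  Position 1: all 'a' => match
  Position 2: all 'a' => match
  Position 3: all 'b' => match
  Position 4: ('l', 'k', 'o') => mismatch, stop
LCP = "oaab" (length 4)

4


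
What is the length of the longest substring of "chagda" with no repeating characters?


Input: "chagda"
Sliding window (track last position of each char):
  Position 0 ('c'): window [0,0] length 1 -- new best
  Position 1 ('h'): window [0,1] length 2 -- new best
  Position 2 ('a'): window [0,2] length 3 -- new best
  Position 3 ('g'): window [0,3] length 4 -- new best
  Position 4 ('d'): window [0,4] length 5 -- new best
  Position 5 ('a'): repeat (last at 2), move window start to 3
  Position 5 ('a'): window [3,5] length 3
Longest substring with no repeats: "chagd" with length 5

5


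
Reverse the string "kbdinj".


Input: kbdinj
Reading characters right to left:
  Position 5: 'j'
  Position 4: 'n'
  Position 3: 'i'
  Position 2: 'd'
  Position 1: 'b'
  Position 0: 'k'
Reversed: jnidbk

jnidbk


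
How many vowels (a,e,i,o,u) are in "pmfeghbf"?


Input: pmfeghbf
Checking each character:
  'p' at position 0: consonant
  'm' at position 1: consonant
  'f' at position 2: consonant
  'e' at position 3: vowel (running total: 1)
  'g' at position 4: consonant
  'h' at position 5: consonant
  'b' at position 6: consonant
  'f' at position 7: consonant
Total vowels: 1

1


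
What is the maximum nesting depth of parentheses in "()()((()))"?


Input: "()()((()))"
Tracking depth:
  Position 0 '(': depth becomes 1
  Position 1 ')': depth becomes 0
  Position 2 '(': depth becomes 1
  Position 3 ')': depth becomes 0
  Position 4 '(': depth becomes 1
  Position 5 '(': depth becomes 2
  Position 6 '(': depth becomes 3
  Position 7 ')': depth becomes 2
  Position 8 ')': depth becomes 1
  Position 9 ')': depth becomes 0
Maximum depth reached: 3

3


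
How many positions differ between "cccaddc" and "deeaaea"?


Comparing "cccaddc" and "deeaaea" position by position:
  Position 0: 'c' vs 'd' => DIFFER
  Position 1: 'c' vs 'e' => DIFFER
  Position 2: 'c' vs 'e' => DIFFER
  Position 3: 'a' vs 'a' => same
  Position 4: 'd' vs 'a' => DIFFER
  Position 5: 'd' vs 'e' => DIFFER
  Position 6: 'c' vs 'a' => DIFFER
Positions that differ: 6

6


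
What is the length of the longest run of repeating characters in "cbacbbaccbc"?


Input: "cbacbbaccbc"
Scanning for longest run:
  Position 1 ('b'): new char, reset run to 1
  Position 2 ('a'): new char, reset run to 1
  Position 3 ('c'): new char, reset run to 1
  Position 4 ('b'): new char, reset run to 1
  Position 5 ('b'): continues run of 'b', length=2
  Position 6 ('a'): new char, reset run to 1
  Position 7 ('c'): new char, reset run to 1
  Position 8 ('c'): continues run of 'c', length=2
  Position 9 ('b'): new char, reset run to 1
  Position 10 ('c'): new char, reset run to 1
Longest run: 'b' with length 2

2


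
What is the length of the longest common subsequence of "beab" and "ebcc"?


LCS of "beab" and "ebcc"
DP table:
           e    b    c    c
      0    0    0    0    0
  b   0    0    1    1    1
  e   0    1    1    1    1
  a   0    1    1    1    1
  b   0    1    2    2    2
LCS length = dp[4][4] = 2

2


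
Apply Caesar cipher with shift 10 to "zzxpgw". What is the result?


Caesar cipher: shift "zzxpgw" by 10
  'z' (pos 25) + 10 = pos 9 = 'j'
  'z' (pos 25) + 10 = pos 9 = 'j'
  'x' (pos 23) + 10 = pos 7 = 'h'
  'p' (pos 15) + 10 = pos 25 = 'z'
  'g' (pos 6) + 10 = pos 16 = 'q'
  'w' (pos 22) + 10 = pos 6 = 'g'
Result: jjhzqg

jjhzqg


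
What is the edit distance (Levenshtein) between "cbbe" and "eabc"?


Computing edit distance: "cbbe" -> "eabc"
DP table:
           e    a    b    c
      0    1    2    3    4
  c   1    1    2    3    3
  b   2    2    2    2    3
  b   3    3    3    2    3
  e   4    3    4    3    3
Edit distance = dp[4][4] = 3

3


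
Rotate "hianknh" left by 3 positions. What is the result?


Input: "hianknh", rotate left by 3
First 3 characters: "hia"
Remaining characters: "nknh"
Concatenate remaining + first: "nknh" + "hia" = "nknhhia"

nknhhia


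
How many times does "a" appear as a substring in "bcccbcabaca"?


Searching for "a" in "bcccbcabaca"
Scanning each position:
  Position 0: "b" => no
  Position 1: "c" => no
  Position 2: "c" => no
  Position 3: "c" => no
  Position 4: "b" => no
  Position 5: "c" => no
  Position 6: "a" => MATCH
  Position 7: "b" => no
  Position 8: "a" => MATCH
  Position 9: "c" => no
  Position 10: "a" => MATCH
Total occurrences: 3

3


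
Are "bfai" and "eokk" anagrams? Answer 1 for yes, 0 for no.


Strings: "bfai", "eokk"
Sorted first:  abfi
Sorted second: ekko
Differ at position 0: 'a' vs 'e' => not anagrams

0


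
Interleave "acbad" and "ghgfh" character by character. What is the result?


Interleaving "acbad" and "ghgfh":
  Position 0: 'a' from first, 'g' from second => "ag"
  Position 1: 'c' from first, 'h' from second => "ch"
  Position 2: 'b' from first, 'g' from second => "bg"
  Position 3: 'a' from first, 'f' from second => "af"
  Position 4: 'd' from first, 'h' from second => "dh"
Result: agchbgafdh

agchbgafdh


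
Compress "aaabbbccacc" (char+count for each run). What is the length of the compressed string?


Input: aaabbbccacc
Runs:
  'a' x 3 => "a3"
  'b' x 3 => "b3"
  'c' x 2 => "c2"
  'a' x 1 => "a1"
  'c' x 2 => "c2"
Compressed: "a3b3c2a1c2"
Compressed length: 10

10


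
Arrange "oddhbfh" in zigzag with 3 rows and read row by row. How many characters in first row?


Zigzag "oddhbfh" into 3 rows:
Placing characters:
  'o' => row 0
  'd' => row 1
  'd' => row 2
  'h' => row 1
  'b' => row 0
  'f' => row 1
  'h' => row 2
Rows:
  Row 0: "ob"
  Row 1: "dhf"
  Row 2: "dh"
First row length: 2

2


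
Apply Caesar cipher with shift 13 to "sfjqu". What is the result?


Caesar cipher: shift "sfjqu" by 13
  's' (pos 18) + 13 = pos 5 = 'f'
  'f' (pos 5) + 13 = pos 18 = 's'
  'j' (pos 9) + 13 = pos 22 = 'w'
  'q' (pos 16) + 13 = pos 3 = 'd'
  'u' (pos 20) + 13 = pos 7 = 'h'
Result: fswdh

fswdh


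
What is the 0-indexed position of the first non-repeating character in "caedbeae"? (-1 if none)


Input: caedbeae
Character frequencies:
  'a': 2
  'b': 1
  'c': 1
  'd': 1
  'e': 3
Scanning left to right for freq == 1:
  Position 0 ('c'): unique! => answer = 0

0


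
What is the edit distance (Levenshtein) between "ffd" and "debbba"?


Computing edit distance: "ffd" -> "debbba"
DP table:
           d    e    b    b    b    a
      0    1    2    3    4    5    6
  f   1    1    2    3    4    5    6
  f   2    2    2    3    4    5    6
  d   3    2    3    3    4    5    6
Edit distance = dp[3][6] = 6

6


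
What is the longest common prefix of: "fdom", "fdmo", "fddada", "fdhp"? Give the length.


Words: fdom, fdmo, fddada, fdhp
  Position 0: all 'f' => match
  Position 1: all 'd' => match
  Position 2: ('o', 'm', 'd', 'h') => mismatch, stop
LCP = "fd" (length 2)

2


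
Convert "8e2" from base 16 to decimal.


Input: "8e2" in base 16
Positional expansion:
  Digit '8' (value 8) x 16^2 = 2048
  Digit 'e' (value 14) x 16^1 = 224
  Digit '2' (value 2) x 16^0 = 2
Sum = 2274

2274


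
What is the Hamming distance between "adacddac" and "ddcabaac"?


Comparing "adacddac" and "ddcabaac" position by position:
  Position 0: 'a' vs 'd' => differ
  Position 1: 'd' vs 'd' => same
  Position 2: 'a' vs 'c' => differ
  Position 3: 'c' vs 'a' => differ
  Position 4: 'd' vs 'b' => differ
  Position 5: 'd' vs 'a' => differ
  Position 6: 'a' vs 'a' => same
  Position 7: 'c' vs 'c' => same
Total differences (Hamming distance): 5

5


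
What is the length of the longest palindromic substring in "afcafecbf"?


Input: "afcafecbf"
Checking substrings for palindromes:
  No multi-char palindromic substrings found
Longest palindromic substring: "a" with length 1

1


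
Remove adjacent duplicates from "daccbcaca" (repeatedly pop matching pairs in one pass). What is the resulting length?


Input: daccbcaca
Stack-based adjacent duplicate removal:
  Read 'd': push. Stack: d
  Read 'a': push. Stack: da
  Read 'c': push. Stack: dac
  Read 'c': matches stack top 'c' => pop. Stack: da
  Read 'b': push. Stack: dab
  Read 'c': push. Stack: dabc
  Read 'a': push. Stack: dabca
  Read 'c': push. Stack: dabcac
  Read 'a': push. Stack: dabcaca
Final stack: "dabcaca" (length 7)

7


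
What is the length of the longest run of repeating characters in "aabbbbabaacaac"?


Input: "aabbbbabaacaac"
Scanning for longest run:
  Position 1 ('a'): continues run of 'a', length=2
  Position 2 ('b'): new char, reset run to 1
  Position 3 ('b'): continues run of 'b', length=2
  Position 4 ('b'): continues run of 'b', length=3
  Position 5 ('b'): continues run of 'b', length=4
  Position 6 ('a'): new char, reset run to 1
  Position 7 ('b'): new char, reset run to 1
  Position 8 ('a'): new char, reset run to 1
  Position 9 ('a'): continues run of 'a', length=2
  Position 10 ('c'): new char, reset run to 1
  Position 11 ('a'): new char, reset run to 1
  Position 12 ('a'): continues run of 'a', length=2
  Position 13 ('c'): new char, reset run to 1
Longest run: 'b' with length 4

4


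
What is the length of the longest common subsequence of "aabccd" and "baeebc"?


LCS of "aabccd" and "baeebc"
DP table:
           b    a    e    e    b    c
      0    0    0    0    0    0    0
  a   0    0    1    1    1    1    1
  a   0    0    1    1    1    1    1
  b   0    1    1    1    1    2    2
  c   0    1    1    1    1    2    3
  c   0    1    1    1    1    2    3
  d   0    1    1    1    1    2    3
LCS length = dp[6][6] = 3

3


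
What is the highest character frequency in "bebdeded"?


Input: bebdeded
Character counts:
  'b': 2
  'd': 3
  'e': 3
Maximum frequency: 3

3


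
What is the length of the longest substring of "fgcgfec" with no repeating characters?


Input: "fgcgfec"
Sliding window (track last position of each char):
  Position 0 ('f'): window [0,0] length 1 -- new best
  Position 1 ('g'): window [0,1] length 2 -- new best
  Position 2 ('c'): window [0,2] length 3 -- new best
  Position 3 ('g'): repeat (last at 1), move window start to 2
  Position 3 ('g'): window [2,3] length 2
  Position 4 ('f'): window [2,4] length 3
  Position 5 ('e'): window [2,5] length 4 -- new best
  Position 6 ('c'): repeat (last at 2), move window start to 3
  Position 6 ('c'): window [3,6] length 4
Longest substring with no repeats: "cgfe" with length 4

4


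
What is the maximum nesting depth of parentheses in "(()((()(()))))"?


Input: "(()((()(()))))"
Tracking depth:
  Position 0 '(': depth becomes 1
  Position 1 '(': depth becomes 2
  Position 2 ')': depth becomes 1
  Position 3 '(': depth becomes 2
  Position 4 '(': depth becomes 3
  Position 5 '(': depth becomes 4
  Position 6 ')': depth becomes 3
  Position 7 '(': depth becomes 4
  Position 8 '(': depth becomes 5
  Position 9 ')': depth becomes 4
  Position 10 ')': depth becomes 3
  Position 11 ')': depth becomes 2
  Position 12 ')': depth becomes 1
  Position 13 ')': depth becomes 0
Maximum depth reached: 5

5


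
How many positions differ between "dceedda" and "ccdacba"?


Comparing "dceedda" and "ccdacba" position by position:
  Position 0: 'd' vs 'c' => DIFFER
  Position 1: 'c' vs 'c' => same
  Position 2: 'e' vs 'd' => DIFFER
  Position 3: 'e' vs 'a' => DIFFER
  Position 4: 'd' vs 'c' => DIFFER
  Position 5: 'd' vs 'b' => DIFFER
  Position 6: 'a' vs 'a' => same
Positions that differ: 5

5


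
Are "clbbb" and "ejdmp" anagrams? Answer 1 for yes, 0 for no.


Strings: "clbbb", "ejdmp"
Sorted first:  bbbcl
Sorted second: dejmp
Differ at position 0: 'b' vs 'd' => not anagrams

0


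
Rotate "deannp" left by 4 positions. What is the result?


Input: "deannp", rotate left by 4
First 4 characters: "dean"
Remaining characters: "np"
Concatenate remaining + first: "np" + "dean" = "npdean"

npdean


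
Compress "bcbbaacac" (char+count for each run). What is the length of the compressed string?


Input: bcbbaacac
Runs:
  'b' x 1 => "b1"
  'c' x 1 => "c1"
  'b' x 2 => "b2"
  'a' x 2 => "a2"
  'c' x 1 => "c1"
  'a' x 1 => "a1"
  'c' x 1 => "c1"
Compressed: "b1c1b2a2c1a1c1"
Compressed length: 14

14


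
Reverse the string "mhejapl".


Input: mhejapl
Reading characters right to left:
  Position 6: 'l'
  Position 5: 'p'
  Position 4: 'a'
  Position 3: 'j'
  Position 2: 'e'
  Position 1: 'h'
  Position 0: 'm'
Reversed: lpajehm

lpajehm


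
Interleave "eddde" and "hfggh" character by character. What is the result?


Interleaving "eddde" and "hfggh":
  Position 0: 'e' from first, 'h' from second => "eh"
  Position 1: 'd' from first, 'f' from second => "df"
  Position 2: 'd' from first, 'g' from second => "dg"
  Position 3: 'd' from first, 'g' from second => "dg"
  Position 4: 'e' from first, 'h' from second => "eh"
Result: ehdfdgdgeh

ehdfdgdgeh


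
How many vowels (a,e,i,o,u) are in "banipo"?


Input: banipo
Checking each character:
  'b' at position 0: consonant
  'a' at position 1: vowel (running total: 1)
  'n' at position 2: consonant
  'i' at position 3: vowel (running total: 2)
  'p' at position 4: consonant
  'o' at position 5: vowel (running total: 3)
Total vowels: 3

3


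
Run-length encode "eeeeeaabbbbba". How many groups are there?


Input: eeeeeaabbbbba
Scanning for consecutive runs:
  Group 1: 'e' x 5 (positions 0-4)
  Group 2: 'a' x 2 (positions 5-6)
  Group 3: 'b' x 5 (positions 7-11)
  Group 4: 'a' x 1 (positions 12-12)
Total groups: 4

4


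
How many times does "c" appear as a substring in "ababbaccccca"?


Searching for "c" in "ababbaccccca"
Scanning each position:
  Position 0: "a" => no
  Position 1: "b" => no
  Position 2: "a" => no
  Position 3: "b" => no
  Position 4: "b" => no
  Position 5: "a" => no
  Position 6: "c" => MATCH
  Position 7: "c" => MATCH
  Position 8: "c" => MATCH
  Position 9: "c" => MATCH
  Position 10: "c" => MATCH
  Position 11: "a" => no
Total occurrences: 5

5


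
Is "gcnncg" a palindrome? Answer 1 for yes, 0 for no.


Input: gcnncg
Reversed: gcnncg
  Compare pos 0 ('g') with pos 5 ('g'): match
  Compare pos 1 ('c') with pos 4 ('c'): match
  Compare pos 2 ('n') with pos 3 ('n'): match
Result: palindrome

1


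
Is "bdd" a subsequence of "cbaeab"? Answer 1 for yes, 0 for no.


Check if "bdd" is a subsequence of "cbaeab"
Greedy scan:
  Position 0 ('c'): no match needed
  Position 1 ('b'): matches sub[0] = 'b'
  Position 2 ('a'): no match needed
  Position 3 ('e'): no match needed
  Position 4 ('a'): no match needed
  Position 5 ('b'): no match needed
Only matched 1/3 characters => not a subsequence

0


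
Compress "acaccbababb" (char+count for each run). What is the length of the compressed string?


Input: acaccbababb
Runs:
  'a' x 1 => "a1"
  'c' x 1 => "c1"
  'a' x 1 => "a1"
  'c' x 2 => "c2"
  'b' x 1 => "b1"
  'a' x 1 => "a1"
  'b' x 1 => "b1"
  'a' x 1 => "a1"
  'b' x 2 => "b2"
Compressed: "a1c1a1c2b1a1b1a1b2"
Compressed length: 18

18


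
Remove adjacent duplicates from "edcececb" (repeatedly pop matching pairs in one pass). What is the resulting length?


Input: edcececb
Stack-based adjacent duplicate removal:
  Read 'e': push. Stack: e
  Read 'd': push. Stack: ed
  Read 'c': push. Stack: edc
  Read 'e': push. Stack: edce
  Read 'c': push. Stack: edcec
  Read 'e': push. Stack: edcece
  Read 'c': push. Stack: edcecec
  Read 'b': push. Stack: edcececb
Final stack: "edcececb" (length 8)

8


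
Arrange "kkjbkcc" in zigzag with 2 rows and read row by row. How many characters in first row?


Zigzag "kkjbkcc" into 2 rows:
Placing characters:
  'k' => row 0
  'k' => row 1
  'j' => row 0
  'b' => row 1
  'k' => row 0
  'c' => row 1
  'c' => row 0
Rows:
  Row 0: "kjkc"
  Row 1: "kbc"
First row length: 4

4


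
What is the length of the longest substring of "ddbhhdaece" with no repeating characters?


Input: "ddbhhdaece"
Sliding window (track last position of each char):
  Position 0 ('d'): window [0,0] length 1 -- new best
  Position 1 ('d'): repeat (last at 0), move window start to 1
  Position 1 ('d'): window [1,1] length 1
  Position 2 ('b'): window [1,2] length 2 -- new best
  Position 3 ('h'): window [1,3] length 3 -- new best
  Position 4 ('h'): repeat (last at 3), move window start to 4
  Position 4 ('h'): window [4,4] length 1
  Position 5 ('d'): window [4,5] length 2
  Position 6 ('a'): window [4,6] length 3
  Position 7 ('e'): window [4,7] length 4 -- new best
  Position 8 ('c'): window [4,8] length 5 -- new best
  Position 9 ('e'): repeat (last at 7), move window start to 8
  Position 9 ('e'): window [8,9] length 2
Longest substring with no repeats: "hdaec" with length 5

5


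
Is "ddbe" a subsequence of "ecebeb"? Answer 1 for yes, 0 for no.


Check if "ddbe" is a subsequence of "ecebeb"
Greedy scan:
  Position 0 ('e'): no match needed
  Position 1 ('c'): no match needed
  Position 2 ('e'): no match needed
  Position 3 ('b'): no match needed
  Position 4 ('e'): no match needed
  Position 5 ('b'): no match needed
Only matched 0/4 characters => not a subsequence

0


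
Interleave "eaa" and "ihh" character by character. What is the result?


Interleaving "eaa" and "ihh":
  Position 0: 'e' from first, 'i' from second => "ei"
  Position 1: 'a' from first, 'h' from second => "ah"
  Position 2: 'a' from first, 'h' from second => "ah"
Result: eiahah

eiahah


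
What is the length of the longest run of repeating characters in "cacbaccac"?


Input: "cacbaccac"
Scanning for longest run:
  Position 1 ('a'): new char, reset run to 1
  Position 2 ('c'): new char, reset run to 1
  Position 3 ('b'): new char, reset run to 1
  Position 4 ('a'): new char, reset run to 1
  Position 5 ('c'): new char, reset run to 1
  Position 6 ('c'): continues run of 'c', length=2
  Position 7 ('a'): new char, reset run to 1
  Position 8 ('c'): new char, reset run to 1
Longest run: 'c' with length 2

2


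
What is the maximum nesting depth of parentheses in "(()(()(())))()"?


Input: "(()(()(())))()"
Tracking depth:
  Position 0 '(': depth becomes 1
  Position 1 '(': depth becomes 2
  Position 2 ')': depth becomes 1
  Position 3 '(': depth becomes 2
  Position 4 '(': depth becomes 3
  Position 5 ')': depth becomes 2
  Position 6 '(': depth becomes 3
  Position 7 '(': depth becomes 4
  Position 8 ')': depth becomes 3
  Position 9 ')': depth becomes 2
  Position 10 ')': depth becomes 1
  Position 11 ')': depth becomes 0
  Position 12 '(': depth becomes 1
  Position 13 ')': depth becomes 0
Maximum depth reached: 4

4


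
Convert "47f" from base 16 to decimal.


Input: "47f" in base 16
Positional expansion:
  Digit '4' (value 4) x 16^2 = 1024
  Digit '7' (value 7) x 16^1 = 112
  Digit 'f' (value 15) x 16^0 = 15
Sum = 1151

1151


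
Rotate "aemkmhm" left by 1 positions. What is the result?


Input: "aemkmhm", rotate left by 1
First 1 characters: "a"
Remaining characters: "emkmhm"
Concatenate remaining + first: "emkmhm" + "a" = "emkmhma"

emkmhma


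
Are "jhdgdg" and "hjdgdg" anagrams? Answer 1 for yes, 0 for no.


Strings: "jhdgdg", "hjdgdg"
Sorted first:  ddgghj
Sorted second: ddgghj
Sorted forms match => anagrams

1


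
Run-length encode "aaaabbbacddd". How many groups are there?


Input: aaaabbbacddd
Scanning for consecutive runs:
  Group 1: 'a' x 4 (positions 0-3)
  Group 2: 'b' x 3 (positions 4-6)
  Group 3: 'a' x 1 (positions 7-7)
  Group 4: 'c' x 1 (positions 8-8)
  Group 5: 'd' x 3 (positions 9-11)
Total groups: 5

5


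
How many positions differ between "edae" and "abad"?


Comparing "edae" and "abad" position by position:
  Position 0: 'e' vs 'a' => DIFFER
  Position 1: 'd' vs 'b' => DIFFER
  Position 2: 'a' vs 'a' => same
  Position 3: 'e' vs 'd' => DIFFER
Positions that differ: 3

3


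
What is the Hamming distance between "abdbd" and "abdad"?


Comparing "abdbd" and "abdad" position by position:
  Position 0: 'a' vs 'a' => same
  Position 1: 'b' vs 'b' => same
  Position 2: 'd' vs 'd' => same
  Position 3: 'b' vs 'a' => differ
  Position 4: 'd' vs 'd' => same
Total differences (Hamming distance): 1

1


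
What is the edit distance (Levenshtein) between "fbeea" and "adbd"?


Computing edit distance: "fbeea" -> "adbd"
DP table:
           a    d    b    d
      0    1    2    3    4
  f   1    1    2    3    4
  b   2    2    2    2    3
  e   3    3    3    3    3
  e   4    4    4    4    4
  a   5    4    5    5    5
Edit distance = dp[5][4] = 5

5


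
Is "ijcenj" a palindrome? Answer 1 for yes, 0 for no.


Input: ijcenj
Reversed: jnecji
  Compare pos 0 ('i') with pos 5 ('j'): MISMATCH
  Compare pos 1 ('j') with pos 4 ('n'): MISMATCH
  Compare pos 2 ('c') with pos 3 ('e'): MISMATCH
Result: not a palindrome

0


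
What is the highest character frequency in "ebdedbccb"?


Input: ebdedbccb
Character counts:
  'b': 3
  'c': 2
  'd': 2
  'e': 2
Maximum frequency: 3

3


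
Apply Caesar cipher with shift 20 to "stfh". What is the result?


Caesar cipher: shift "stfh" by 20
  's' (pos 18) + 20 = pos 12 = 'm'
  't' (pos 19) + 20 = pos 13 = 'n'
  'f' (pos 5) + 20 = pos 25 = 'z'
  'h' (pos 7) + 20 = pos 1 = 'b'
Result: mnzb

mnzb


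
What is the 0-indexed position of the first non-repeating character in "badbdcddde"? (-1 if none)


Input: badbdcddde
Character frequencies:
  'a': 1
  'b': 2
  'c': 1
  'd': 5
  'e': 1
Scanning left to right for freq == 1:
  Position 0 ('b'): freq=2, skip
  Position 1 ('a'): unique! => answer = 1

1


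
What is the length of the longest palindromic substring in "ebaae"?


Input: "ebaae"
Checking substrings for palindromes:
  [2:4] "aa" (len 2) => palindrome
Longest palindromic substring: "aa" with length 2

2


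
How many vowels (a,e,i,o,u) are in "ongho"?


Input: ongho
Checking each character:
  'o' at position 0: vowel (running total: 1)
  'n' at position 1: consonant
  'g' at position 2: consonant
  'h' at position 3: consonant
  'o' at position 4: vowel (running total: 2)
Total vowels: 2

2


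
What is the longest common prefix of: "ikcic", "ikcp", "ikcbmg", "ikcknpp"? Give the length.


Words: ikcic, ikcp, ikcbmg, ikcknpp
  Position 0: all 'i' => match
  Position 1: all 'k' => match
  Position 2: all 'c' => match
  Position 3: ('i', 'p', 'b', 'k') => mismatch, stop
LCP = "ikc" (length 3)

3


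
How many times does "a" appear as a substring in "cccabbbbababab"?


Searching for "a" in "cccabbbbababab"
Scanning each position:
  Position 0: "c" => no
  Position 1: "c" => no
  Position 2: "c" => no
  Position 3: "a" => MATCH
  Position 4: "b" => no
  Position 5: "b" => no
  Position 6: "b" => no
  Position 7: "b" => no
  Position 8: "a" => MATCH
  Position 9: "b" => no
  Position 10: "a" => MATCH
  Position 11: "b" => no
  Position 12: "a" => MATCH
  Position 13: "b" => no
Total occurrences: 4

4


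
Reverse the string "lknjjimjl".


Input: lknjjimjl
Reading characters right to left:
  Position 8: 'l'
  Position 7: 'j'
  Position 6: 'm'
  Position 5: 'i'
  Position 4: 'j'
  Position 3: 'j'
  Position 2: 'n'
  Position 1: 'k'
  Position 0: 'l'
Reversed: ljmijjnkl

ljmijjnkl


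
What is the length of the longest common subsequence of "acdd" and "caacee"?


LCS of "acdd" and "caacee"
DP table:
           c    a    a    c    e    e
      0    0    0    0    0    0    0
  a   0    0    1    1    1    1    1
  c   0    1    1    1    2    2    2
  d   0    1    1    1    2    2    2
  d   0    1    1    1    2    2    2
LCS length = dp[4][6] = 2

2


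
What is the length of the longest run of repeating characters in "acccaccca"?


Input: "acccaccca"
Scanning for longest run:
  Position 1 ('c'): new char, reset run to 1
  Position 2 ('c'): continues run of 'c', length=2
  Position 3 ('c'): continues run of 'c', length=3
  Position 4 ('a'): new char, reset run to 1
  Position 5 ('c'): new char, reset run to 1
  Position 6 ('c'): continues run of 'c', length=2
  Position 7 ('c'): continues run of 'c', length=3
  Position 8 ('a'): new char, reset run to 1
Longest run: 'c' with length 3

3


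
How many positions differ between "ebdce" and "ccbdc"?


Comparing "ebdce" and "ccbdc" position by position:
  Position 0: 'e' vs 'c' => DIFFER
  Position 1: 'b' vs 'c' => DIFFER
  Position 2: 'd' vs 'b' => DIFFER
  Position 3: 'c' vs 'd' => DIFFER
  Position 4: 'e' vs 'c' => DIFFER
Positions that differ: 5

5


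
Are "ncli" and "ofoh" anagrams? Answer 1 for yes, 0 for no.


Strings: "ncli", "ofoh"
Sorted first:  ciln
Sorted second: fhoo
Differ at position 0: 'c' vs 'f' => not anagrams

0


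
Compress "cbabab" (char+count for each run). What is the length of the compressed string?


Input: cbabab
Runs:
  'c' x 1 => "c1"
  'b' x 1 => "b1"
  'a' x 1 => "a1"
  'b' x 1 => "b1"
  'a' x 1 => "a1"
  'b' x 1 => "b1"
Compressed: "c1b1a1b1a1b1"
Compressed length: 12

12


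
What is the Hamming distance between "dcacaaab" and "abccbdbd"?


Comparing "dcacaaab" and "abccbdbd" position by position:
  Position 0: 'd' vs 'a' => differ
  Position 1: 'c' vs 'b' => differ
  Position 2: 'a' vs 'c' => differ
  Position 3: 'c' vs 'c' => same
  Position 4: 'a' vs 'b' => differ
  Position 5: 'a' vs 'd' => differ
  Position 6: 'a' vs 'b' => differ
  Position 7: 'b' vs 'd' => differ
Total differences (Hamming distance): 7

7


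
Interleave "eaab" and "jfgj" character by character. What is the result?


Interleaving "eaab" and "jfgj":
  Position 0: 'e' from first, 'j' from second => "ej"
  Position 1: 'a' from first, 'f' from second => "af"
  Position 2: 'a' from first, 'g' from second => "ag"
  Position 3: 'b' from first, 'j' from second => "bj"
Result: ejafagbj

ejafagbj


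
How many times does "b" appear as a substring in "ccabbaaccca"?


Searching for "b" in "ccabbaaccca"
Scanning each position:
  Position 0: "c" => no
  Position 1: "c" => no
  Position 2: "a" => no
  Position 3: "b" => MATCH
  Position 4: "b" => MATCH
  Position 5: "a" => no
  Position 6: "a" => no
  Position 7: "c" => no
  Position 8: "c" => no
  Position 9: "c" => no
  Position 10: "a" => no
Total occurrences: 2

2


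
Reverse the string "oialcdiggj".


Input: oialcdiggj
Reading characters right to left:
  Position 9: 'j'
  Position 8: 'g'
  Position 7: 'g'
  Position 6: 'i'
  Position 5: 'd'
  Position 4: 'c'
  Position 3: 'l'
  Position 2: 'a'
  Position 1: 'i'
  Position 0: 'o'
Reversed: jggidclaio

jggidclaio


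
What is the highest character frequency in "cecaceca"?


Input: cecaceca
Character counts:
  'a': 2
  'c': 4
  'e': 2
Maximum frequency: 4

4


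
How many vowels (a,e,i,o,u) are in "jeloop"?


Input: jeloop
Checking each character:
  'j' at position 0: consonant
  'e' at position 1: vowel (running total: 1)
  'l' at position 2: consonant
  'o' at position 3: vowel (running total: 2)
  'o' at position 4: vowel (running total: 3)
  'p' at position 5: consonant
Total vowels: 3

3


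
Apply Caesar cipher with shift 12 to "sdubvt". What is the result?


Caesar cipher: shift "sdubvt" by 12
  's' (pos 18) + 12 = pos 4 = 'e'
  'd' (pos 3) + 12 = pos 15 = 'p'
  'u' (pos 20) + 12 = pos 6 = 'g'
  'b' (pos 1) + 12 = pos 13 = 'n'
  'v' (pos 21) + 12 = pos 7 = 'h'
  't' (pos 19) + 12 = pos 5 = 'f'
Result: epgnhf

epgnhf


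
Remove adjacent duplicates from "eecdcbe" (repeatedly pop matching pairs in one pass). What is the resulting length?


Input: eecdcbe
Stack-based adjacent duplicate removal:
  Read 'e': push. Stack: e
  Read 'e': matches stack top 'e' => pop. Stack: (empty)
  Read 'c': push. Stack: c
  Read 'd': push. Stack: cd
  Read 'c': push. Stack: cdc
  Read 'b': push. Stack: cdcb
  Read 'e': push. Stack: cdcbe
Final stack: "cdcbe" (length 5)

5


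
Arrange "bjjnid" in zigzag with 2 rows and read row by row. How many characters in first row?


Zigzag "bjjnid" into 2 rows:
Placing characters:
  'b' => row 0
  'j' => row 1
  'j' => row 0
  'n' => row 1
  'i' => row 0
  'd' => row 1
Rows:
  Row 0: "bji"
  Row 1: "jnd"
First row length: 3

3


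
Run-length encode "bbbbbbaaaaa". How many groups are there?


Input: bbbbbbaaaaa
Scanning for consecutive runs:
  Group 1: 'b' x 6 (positions 0-5)
  Group 2: 'a' x 5 (positions 6-10)
Total groups: 2

2


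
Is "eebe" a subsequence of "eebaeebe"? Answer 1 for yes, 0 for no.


Check if "eebe" is a subsequence of "eebaeebe"
Greedy scan:
  Position 0 ('e'): matches sub[0] = 'e'
  Position 1 ('e'): matches sub[1] = 'e'
  Position 2 ('b'): matches sub[2] = 'b'
  Position 3 ('a'): no match needed
  Position 4 ('e'): matches sub[3] = 'e'
  Position 5 ('e'): no match needed
  Position 6 ('b'): no match needed
  Position 7 ('e'): no match needed
All 4 characters matched => is a subsequence

1


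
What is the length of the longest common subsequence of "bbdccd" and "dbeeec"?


LCS of "bbdccd" and "dbeeec"
DP table:
           d    b    e    e    e    c
      0    0    0    0    0    0    0
  b   0    0    1    1    1    1    1
  b   0    0    1    1    1    1    1
  d   0    1    1    1    1    1    1
  c   0    1    1    1    1    1    2
  c   0    1    1    1    1    1    2
  d   0    1    1    1    1    1    2
LCS length = dp[6][6] = 2

2


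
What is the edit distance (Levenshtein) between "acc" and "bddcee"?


Computing edit distance: "acc" -> "bddcee"
DP table:
           b    d    d    c    e    e
      0    1    2    3    4    5    6
  a   1    1    2    3    4    5    6
  c   2    2    2    3    3    4    5
  c   3    3    3    3    3    4    5
Edit distance = dp[3][6] = 5

5


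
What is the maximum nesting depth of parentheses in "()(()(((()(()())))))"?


Input: "()(()(((()(()())))))"
Tracking depth:
  Position 0 '(': depth becomes 1
  Position 1 ')': depth becomes 0
  Position 2 '(': depth becomes 1
  Position 3 '(': depth becomes 2
  Position 4 ')': depth becomes 1
  Position 5 '(': depth becomes 2
  Position 6 '(': depth becomes 3
  Position 7 '(': depth becomes 4
  Position 8 '(': depth becomes 5
  Position 9 ')': depth becomes 4
  Position 10 '(': depth becomes 5
  Position 11 '(': depth becomes 6
  Position 12 ')': depth becomes 5
  Position 13 '(': depth becomes 6
  Position 14 ')': depth becomes 5
  Position 15 ')': depth becomes 4
  Position 16 ')': depth becomes 3
  Position 17 ')': depth becomes 2
  Position 18 ')': depth becomes 1
  Position 19 ')': depth becomes 0
Maximum depth reached: 6

6


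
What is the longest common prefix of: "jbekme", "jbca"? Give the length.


Words: jbekme, jbca
  Position 0: all 'j' => match
  Position 1: all 'b' => match
  Position 2: ('e', 'c') => mismatch, stop
LCP = "jb" (length 2)

2


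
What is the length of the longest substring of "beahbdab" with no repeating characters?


Input: "beahbdab"
Sliding window (track last position of each char):
  Position 0 ('b'): window [0,0] length 1 -- new best
  Position 1 ('e'): window [0,1] length 2 -- new best
  Position 2 ('a'): window [0,2] length 3 -- new best
  Position 3 ('h'): window [0,3] length 4 -- new best
  Position 4 ('b'): repeat (last at 0), move window start to 1
  Position 4 ('b'): window [1,4] length 4
  Position 5 ('d'): window [1,5] length 5 -- new best
  Position 6 ('a'): repeat (last at 2), move window start to 3
  Position 6 ('a'): window [3,6] length 4
  Position 7 ('b'): repeat (last at 4), move window start to 5
  Position 7 ('b'): window [5,7] length 3
Longest substring with no repeats: "eahbd" with length 5

5


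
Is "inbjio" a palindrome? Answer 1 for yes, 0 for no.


Input: inbjio
Reversed: oijbni
  Compare pos 0 ('i') with pos 5 ('o'): MISMATCH
  Compare pos 1 ('n') with pos 4 ('i'): MISMATCH
  Compare pos 2 ('b') with pos 3 ('j'): MISMATCH
Result: not a palindrome

0


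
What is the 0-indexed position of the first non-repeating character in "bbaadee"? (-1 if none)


Input: bbaadee
Character frequencies:
  'a': 2
  'b': 2
  'd': 1
  'e': 2
Scanning left to right for freq == 1:
  Position 0 ('b'): freq=2, skip
  Position 1 ('b'): freq=2, skip
  Position 2 ('a'): freq=2, skip
  Position 3 ('a'): freq=2, skip
  Position 4 ('d'): unique! => answer = 4

4


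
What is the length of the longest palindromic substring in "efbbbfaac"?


Input: "efbbbfaac"
Checking substrings for palindromes:
  [1:6] "fbbbf" (len 5) => palindrome
  [2:5] "bbb" (len 3) => palindrome
  [2:4] "bb" (len 2) => palindrome
  [3:5] "bb" (len 2) => palindrome
  [6:8] "aa" (len 2) => palindrome
Longest palindromic substring: "fbbbf" with length 5

5


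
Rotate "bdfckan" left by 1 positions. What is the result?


Input: "bdfckan", rotate left by 1
First 1 characters: "b"
Remaining characters: "dfckan"
Concatenate remaining + first: "dfckan" + "b" = "dfckanb"

dfckanb


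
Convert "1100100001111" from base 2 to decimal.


Input: "1100100001111" in base 2
Positional expansion:
  Digit '1' (value 1) x 2^12 = 4096
  Digit '1' (value 1) x 2^11 = 2048
  Digit '0' (value 0) x 2^10 = 0
  Digit '0' (value 0) x 2^9 = 0
  Digit '1' (value 1) x 2^8 = 256
  Digit '0' (value 0) x 2^7 = 0
  Digit '0' (value 0) x 2^6 = 0
  Digit '0' (value 0) x 2^5 = 0
  Digit '0' (value 0) x 2^4 = 0
  Digit '1' (value 1) x 2^3 = 8
  Digit '1' (value 1) x 2^2 = 4
  Digit '1' (value 1) x 2^1 = 2
  Digit '1' (value 1) x 2^0 = 1
Sum = 6415

6415


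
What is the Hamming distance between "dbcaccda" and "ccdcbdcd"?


Comparing "dbcaccda" and "ccdcbdcd" position by position:
  Position 0: 'd' vs 'c' => differ
  Position 1: 'b' vs 'c' => differ
  Position 2: 'c' vs 'd' => differ
  Position 3: 'a' vs 'c' => differ
  Position 4: 'c' vs 'b' => differ
  Position 5: 'c' vs 'd' => differ
  Position 6: 'd' vs 'c' => differ
  Position 7: 'a' vs 'd' => differ
Total differences (Hamming distance): 8

8


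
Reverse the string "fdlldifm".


Input: fdlldifm
Reading characters right to left:
  Position 7: 'm'
  Position 6: 'f'
  Position 5: 'i'
  Position 4: 'd'
  Position 3: 'l'
  Position 2: 'l'
  Position 1: 'd'
  Position 0: 'f'
Reversed: mfidlldf

mfidlldf


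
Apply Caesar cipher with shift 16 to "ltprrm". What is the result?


Caesar cipher: shift "ltprrm" by 16
  'l' (pos 11) + 16 = pos 1 = 'b'
  't' (pos 19) + 16 = pos 9 = 'j'
  'p' (pos 15) + 16 = pos 5 = 'f'
  'r' (pos 17) + 16 = pos 7 = 'h'
  'r' (pos 17) + 16 = pos 7 = 'h'
  'm' (pos 12) + 16 = pos 2 = 'c'
Result: bjfhhc

bjfhhc


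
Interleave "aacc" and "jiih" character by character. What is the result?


Interleaving "aacc" and "jiih":
  Position 0: 'a' from first, 'j' from second => "aj"
  Position 1: 'a' from first, 'i' from second => "ai"
  Position 2: 'c' from first, 'i' from second => "ci"
  Position 3: 'c' from first, 'h' from second => "ch"
Result: ajaicich

ajaicich


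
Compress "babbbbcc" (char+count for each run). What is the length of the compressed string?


Input: babbbbcc
Runs:
  'b' x 1 => "b1"
  'a' x 1 => "a1"
  'b' x 4 => "b4"
  'c' x 2 => "c2"
Compressed: "b1a1b4c2"
Compressed length: 8

8


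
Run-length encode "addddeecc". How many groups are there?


Input: addddeecc
Scanning for consecutive runs:
  Group 1: 'a' x 1 (positions 0-0)
  Group 2: 'd' x 4 (positions 1-4)
  Group 3: 'e' x 2 (positions 5-6)
  Group 4: 'c' x 2 (positions 7-8)
Total groups: 4

4


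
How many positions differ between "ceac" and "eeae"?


Comparing "ceac" and "eeae" position by position:
  Position 0: 'c' vs 'e' => DIFFER
  Position 1: 'e' vs 'e' => same
  Position 2: 'a' vs 'a' => same
  Position 3: 'c' vs 'e' => DIFFER
Positions that differ: 2

2


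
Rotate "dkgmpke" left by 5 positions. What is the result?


Input: "dkgmpke", rotate left by 5
First 5 characters: "dkgmp"
Remaining characters: "ke"
Concatenate remaining + first: "ke" + "dkgmp" = "kedkgmp"

kedkgmp


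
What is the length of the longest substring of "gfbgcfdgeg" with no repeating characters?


Input: "gfbgcfdgeg"
Sliding window (track last position of each char):
  Position 0 ('g'): window [0,0] length 1 -- new best
  Position 1 ('f'): window [0,1] length 2 -- new best
  Position 2 ('b'): window [0,2] length 3 -- new best
  Position 3 ('g'): repeat (last at 0), move window start to 1
  Position 3 ('g'): window [1,3] length 3
  Position 4 ('c'): window [1,4] length 4 -- new best
  Position 5 ('f'): repeat (last at 1), move window start to 2
  Position 5 ('f'): window [2,5] length 4
  Position 6 ('d'): window [2,6] length 5 -- new best
  Position 7 ('g'): repeat (last at 3), move window start to 4
  Position 7 ('g'): window [4,7] length 4
  Position 8 ('e'): window [4,8] length 5
  Position 9 ('g'): repeat (last at 7), move window start to 8
  Position 9 ('g'): window [8,9] length 2
Longest substring with no repeats: "bgcfd" with length 5

5


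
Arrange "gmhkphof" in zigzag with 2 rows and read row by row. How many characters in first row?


Zigzag "gmhkphof" into 2 rows:
Placing characters:
  'g' => row 0
  'm' => row 1
  'h' => row 0
  'k' => row 1
  'p' => row 0
  'h' => row 1
  'o' => row 0
  'f' => row 1
Rows:
  Row 0: "ghpo"
  Row 1: "mkhf"
First row length: 4

4


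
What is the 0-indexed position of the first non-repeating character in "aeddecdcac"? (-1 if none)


Input: aeddecdcac
Character frequencies:
  'a': 2
  'c': 3
  'd': 3
  'e': 2
Scanning left to right for freq == 1:
  Position 0 ('a'): freq=2, skip
  Position 1 ('e'): freq=2, skip
  Position 2 ('d'): freq=3, skip
  Position 3 ('d'): freq=3, skip
  Position 4 ('e'): freq=2, skip
  Position 5 ('c'): freq=3, skip
  Position 6 ('d'): freq=3, skip
  Position 7 ('c'): freq=3, skip
  Position 8 ('a'): freq=2, skip
  Position 9 ('c'): freq=3, skip
  No unique character found => answer = -1

-1


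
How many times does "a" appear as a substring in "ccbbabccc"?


Searching for "a" in "ccbbabccc"
Scanning each position:
  Position 0: "c" => no
  Position 1: "c" => no
  Position 2: "b" => no
  Position 3: "b" => no
  Position 4: "a" => MATCH
  Position 5: "b" => no
  Position 6: "c" => no
  Position 7: "c" => no
  Position 8: "c" => no
Total occurrences: 1

1


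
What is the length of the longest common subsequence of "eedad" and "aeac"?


LCS of "eedad" and "aeac"
DP table:
           a    e    a    c
      0    0    0    0    0
  e   0    0    1    1    1
  e   0    0    1    1    1
  d   0    0    1    1    1
  a   0    1    1    2    2
  d   0    1    1    2    2
LCS length = dp[5][4] = 2

2


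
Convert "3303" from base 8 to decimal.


Input: "3303" in base 8
Positional expansion:
  Digit '3' (value 3) x 8^3 = 1536
  Digit '3' (value 3) x 8^2 = 192
  Digit '0' (value 0) x 8^1 = 0
  Digit '3' (value 3) x 8^0 = 3
Sum = 1731

1731


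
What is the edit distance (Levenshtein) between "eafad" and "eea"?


Computing edit distance: "eafad" -> "eea"
DP table:
           e    e    a
      0    1    2    3
  e   1    0    1    2
  a   2    1    1    1
  f   3    2    2    2
  a   4    3    3    2
  d   5    4    4    3
Edit distance = dp[5][3] = 3

3


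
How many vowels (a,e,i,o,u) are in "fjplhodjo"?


Input: fjplhodjo
Checking each character:
  'f' at position 0: consonant
  'j' at position 1: consonant
  'p' at position 2: consonant
  'l' at position 3: consonant
  'h' at position 4: consonant
  'o' at position 5: vowel (running total: 1)
  'd' at position 6: consonant
  'j' at position 7: consonant
  'o' at position 8: vowel (running total: 2)
Total vowels: 2

2


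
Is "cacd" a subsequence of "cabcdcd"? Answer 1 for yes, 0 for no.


Check if "cacd" is a subsequence of "cabcdcd"
Greedy scan:
  Position 0 ('c'): matches sub[0] = 'c'
  Position 1 ('a'): matches sub[1] = 'a'
  Position 2 ('b'): no match needed
  Position 3 ('c'): matches sub[2] = 'c'
  Position 4 ('d'): matches sub[3] = 'd'
  Position 5 ('c'): no match needed
  Position 6 ('d'): no match needed
All 4 characters matched => is a subsequence

1


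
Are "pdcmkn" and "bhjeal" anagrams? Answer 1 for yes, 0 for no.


Strings: "pdcmkn", "bhjeal"
Sorted first:  cdkmnp
Sorted second: abehjl
Differ at position 0: 'c' vs 'a' => not anagrams

0
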